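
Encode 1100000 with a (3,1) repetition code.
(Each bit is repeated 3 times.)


Each bit -> 3 copies

111111000000000000000


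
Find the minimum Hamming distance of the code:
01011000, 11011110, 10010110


Comparing all pairs, minimum distance: 2
Can detect 1 errors, correct 0 errors

2


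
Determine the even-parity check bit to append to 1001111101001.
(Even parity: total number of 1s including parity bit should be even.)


Number of 1s in data: 8
Parity bit: 0

0


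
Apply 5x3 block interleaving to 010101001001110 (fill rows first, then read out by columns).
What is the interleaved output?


Matrix:
  010
  101
  001
  001
  110
Read columns: 010011000101110

010011000101110


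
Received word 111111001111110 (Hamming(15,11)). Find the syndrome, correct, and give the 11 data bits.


Syndrome = 0: no error detected

Data: 11101111110 (no errors)


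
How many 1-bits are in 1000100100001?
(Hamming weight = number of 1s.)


Counting 1s in 1000100100001

4


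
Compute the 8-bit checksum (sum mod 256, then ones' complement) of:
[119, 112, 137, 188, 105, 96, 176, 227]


Sum = 1160 mod 256 = 136
Complement = 119

119


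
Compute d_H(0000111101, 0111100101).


XOR: 0111011000
Count of 1s: 5

5


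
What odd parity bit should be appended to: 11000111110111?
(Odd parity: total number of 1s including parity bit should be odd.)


Number of 1s in data: 10
Parity bit: 1

1


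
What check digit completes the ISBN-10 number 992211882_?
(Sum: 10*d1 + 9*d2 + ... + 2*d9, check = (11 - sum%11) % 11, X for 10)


Weighted sum: 272
272 mod 11 = 8

Check digit: 3


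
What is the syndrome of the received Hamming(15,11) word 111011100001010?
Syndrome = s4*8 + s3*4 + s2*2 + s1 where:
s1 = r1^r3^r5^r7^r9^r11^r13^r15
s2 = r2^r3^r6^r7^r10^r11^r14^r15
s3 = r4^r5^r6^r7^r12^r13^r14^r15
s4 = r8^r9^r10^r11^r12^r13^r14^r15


s1=0, s2=1, s3=1, s4=0

Syndrome = 6 (error at position 6)


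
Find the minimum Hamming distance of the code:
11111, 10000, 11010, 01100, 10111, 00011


Comparing all pairs, minimum distance: 1
Can detect 0 errors, correct 0 errors

1


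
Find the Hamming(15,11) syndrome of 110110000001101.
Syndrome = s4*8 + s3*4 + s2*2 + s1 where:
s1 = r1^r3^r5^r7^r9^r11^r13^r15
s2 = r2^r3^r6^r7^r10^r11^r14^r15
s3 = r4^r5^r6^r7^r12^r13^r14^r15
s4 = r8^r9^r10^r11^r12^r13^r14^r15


s1=0, s2=0, s3=1, s4=1

Syndrome = 12 (error at position 12)


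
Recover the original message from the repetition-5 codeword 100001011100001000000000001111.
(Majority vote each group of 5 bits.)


Groups: 10000, 10111, 00001, 00000, 00000, 01111
Majority votes: 010001

010001


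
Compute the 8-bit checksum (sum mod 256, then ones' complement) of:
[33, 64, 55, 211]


Sum = 363 mod 256 = 107
Complement = 148

148


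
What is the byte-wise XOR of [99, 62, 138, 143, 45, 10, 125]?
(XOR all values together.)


XOR chain: 99 ^ 62 ^ 138 ^ 143 ^ 45 ^ 10 ^ 125 = 2

2


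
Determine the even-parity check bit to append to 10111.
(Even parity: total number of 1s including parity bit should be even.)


Number of 1s in data: 4
Parity bit: 0

0


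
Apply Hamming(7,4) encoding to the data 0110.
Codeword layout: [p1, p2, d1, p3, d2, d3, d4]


Parity bits: p1=1, p2=1, p3=0

1100110


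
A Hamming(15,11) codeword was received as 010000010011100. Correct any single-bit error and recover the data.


Syndrome = 0: no error detected

Data: 00000011100 (no errors)


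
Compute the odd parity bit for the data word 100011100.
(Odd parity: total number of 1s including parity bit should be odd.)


Number of 1s in data: 4
Parity bit: 1

1


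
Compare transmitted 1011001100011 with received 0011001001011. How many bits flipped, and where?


XOR: 1000000101000

3 error(s) at position(s): 0, 7, 9


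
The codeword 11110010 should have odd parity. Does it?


Number of 1s: 5

Yes, parity is correct (5 ones)


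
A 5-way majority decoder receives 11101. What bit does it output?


Ones: 4 out of 5
Threshold: 3

1 (4/5 voted 1)


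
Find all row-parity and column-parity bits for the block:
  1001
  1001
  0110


Row parities: 000
Column parities: 0110

Row P: 000, Col P: 0110, Corner: 0


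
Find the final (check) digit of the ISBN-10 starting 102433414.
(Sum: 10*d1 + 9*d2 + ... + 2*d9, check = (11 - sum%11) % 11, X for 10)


Weighted sum: 114
114 mod 11 = 4

Check digit: 7


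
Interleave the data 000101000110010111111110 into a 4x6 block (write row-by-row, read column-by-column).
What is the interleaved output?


Matrix:
  000101
  000110
  010111
  111110
Read columns: 000100110001111101111010

000100110001111101111010


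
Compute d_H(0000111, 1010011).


XOR: 1010100
Count of 1s: 3

3


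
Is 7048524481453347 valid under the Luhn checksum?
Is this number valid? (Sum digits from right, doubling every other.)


Luhn sum = 81
81 mod 10 = 1

Invalid (Luhn sum mod 10 = 1)


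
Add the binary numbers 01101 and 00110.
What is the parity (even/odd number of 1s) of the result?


01101 = 13
00110 = 6
Sum = 19 = 10011
1s count = 3

odd parity (3 ones in 10011)


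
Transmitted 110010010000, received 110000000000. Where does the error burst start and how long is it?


XOR: 000010010000

Burst at position 4, length 4


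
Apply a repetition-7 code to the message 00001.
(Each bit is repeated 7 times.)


Each bit -> 7 copies

00000000000000000000000000001111111


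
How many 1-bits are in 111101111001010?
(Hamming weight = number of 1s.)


Counting 1s in 111101111001010

10


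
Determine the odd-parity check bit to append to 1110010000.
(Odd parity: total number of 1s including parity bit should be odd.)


Number of 1s in data: 4
Parity bit: 1

1


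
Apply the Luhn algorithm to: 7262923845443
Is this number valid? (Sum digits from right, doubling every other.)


Luhn sum = 64
64 mod 10 = 4

Invalid (Luhn sum mod 10 = 4)


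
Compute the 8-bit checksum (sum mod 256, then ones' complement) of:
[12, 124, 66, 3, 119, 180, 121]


Sum = 625 mod 256 = 113
Complement = 142

142


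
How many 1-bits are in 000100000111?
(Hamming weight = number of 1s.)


Counting 1s in 000100000111

4


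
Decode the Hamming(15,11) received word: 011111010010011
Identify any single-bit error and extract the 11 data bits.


Syndrome = 4: error at position 4

Data: 11100010011 (corrected bit 4)


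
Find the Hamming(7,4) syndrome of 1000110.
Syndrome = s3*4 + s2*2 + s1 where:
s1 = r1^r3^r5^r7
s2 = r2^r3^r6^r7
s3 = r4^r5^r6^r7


s1=0, s2=1, s3=0

Syndrome = 2 (error at position 2)


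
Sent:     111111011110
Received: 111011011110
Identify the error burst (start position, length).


XOR: 000100000000

Burst at position 3, length 1


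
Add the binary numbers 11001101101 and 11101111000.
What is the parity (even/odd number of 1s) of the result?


11001101101 = 1645
11101111000 = 1912
Sum = 3557 = 110111100101
1s count = 8

even parity (8 ones in 110111100101)


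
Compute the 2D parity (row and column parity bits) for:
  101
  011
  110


Row parities: 000
Column parities: 000

Row P: 000, Col P: 000, Corner: 0


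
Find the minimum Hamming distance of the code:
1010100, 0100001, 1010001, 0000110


Comparing all pairs, minimum distance: 2
Can detect 1 errors, correct 0 errors

2


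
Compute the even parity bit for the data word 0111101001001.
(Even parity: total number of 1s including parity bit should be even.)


Number of 1s in data: 7
Parity bit: 1

1


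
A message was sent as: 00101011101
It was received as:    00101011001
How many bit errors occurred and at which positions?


XOR: 00000000100

1 error(s) at position(s): 8


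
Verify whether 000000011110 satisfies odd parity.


Number of 1s: 4

No, parity error (4 ones)


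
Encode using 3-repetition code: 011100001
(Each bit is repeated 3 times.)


Each bit -> 3 copies

000111111111000000000000111


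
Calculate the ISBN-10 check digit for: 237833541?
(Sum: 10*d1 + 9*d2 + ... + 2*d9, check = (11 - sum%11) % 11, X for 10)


Weighted sum: 226
226 mod 11 = 6

Check digit: 5


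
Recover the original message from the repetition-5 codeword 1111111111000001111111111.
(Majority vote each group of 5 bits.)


Groups: 11111, 11111, 00000, 11111, 11111
Majority votes: 11011

11011


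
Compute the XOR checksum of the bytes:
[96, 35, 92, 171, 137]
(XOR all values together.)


XOR chain: 96 ^ 35 ^ 92 ^ 171 ^ 137 = 61

61


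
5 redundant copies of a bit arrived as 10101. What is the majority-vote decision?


Ones: 3 out of 5
Threshold: 3

1 (3/5 voted 1)


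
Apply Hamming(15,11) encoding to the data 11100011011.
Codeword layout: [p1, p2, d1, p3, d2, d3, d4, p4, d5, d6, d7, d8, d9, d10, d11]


Parity bits: p1=0, p2=1, p3=1, p4=0

011111000011011


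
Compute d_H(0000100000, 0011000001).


XOR: 0011100001
Count of 1s: 4

4


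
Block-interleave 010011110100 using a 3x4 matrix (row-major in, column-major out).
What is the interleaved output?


Matrix:
  0100
  1111
  0100
Read columns: 010111010010

010111010010


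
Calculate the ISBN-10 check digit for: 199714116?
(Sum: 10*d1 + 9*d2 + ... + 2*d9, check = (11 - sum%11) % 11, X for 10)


Weighted sum: 257
257 mod 11 = 4

Check digit: 7


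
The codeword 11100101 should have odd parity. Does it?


Number of 1s: 5

Yes, parity is correct (5 ones)


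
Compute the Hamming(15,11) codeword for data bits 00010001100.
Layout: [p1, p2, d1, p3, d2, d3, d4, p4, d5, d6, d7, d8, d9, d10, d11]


Parity bits: p1=0, p2=1, p3=1, p4=0

010100100001100


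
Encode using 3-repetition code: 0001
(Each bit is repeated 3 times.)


Each bit -> 3 copies

000000000111


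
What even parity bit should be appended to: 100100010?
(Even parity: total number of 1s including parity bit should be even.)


Number of 1s in data: 3
Parity bit: 1

1


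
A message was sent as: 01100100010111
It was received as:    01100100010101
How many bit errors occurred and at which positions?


XOR: 00000000000010

1 error(s) at position(s): 12


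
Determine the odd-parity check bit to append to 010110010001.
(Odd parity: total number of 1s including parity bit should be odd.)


Number of 1s in data: 5
Parity bit: 0

0


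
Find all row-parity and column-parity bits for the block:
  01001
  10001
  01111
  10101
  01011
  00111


Row parities: 000111
Column parities: 01110

Row P: 000111, Col P: 01110, Corner: 1


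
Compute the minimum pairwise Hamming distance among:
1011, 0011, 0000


Comparing all pairs, minimum distance: 1
Can detect 0 errors, correct 0 errors

1


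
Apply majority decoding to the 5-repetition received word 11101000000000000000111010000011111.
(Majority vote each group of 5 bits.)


Groups: 11101, 00000, 00000, 00000, 11101, 00000, 11111
Majority votes: 1000101

1000101


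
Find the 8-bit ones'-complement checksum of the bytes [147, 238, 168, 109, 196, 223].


Sum = 1081 mod 256 = 57
Complement = 198

198


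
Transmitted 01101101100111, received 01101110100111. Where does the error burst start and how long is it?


XOR: 00000011000000

Burst at position 6, length 2


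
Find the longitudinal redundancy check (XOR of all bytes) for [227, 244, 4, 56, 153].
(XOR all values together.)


XOR chain: 227 ^ 244 ^ 4 ^ 56 ^ 153 = 178

178


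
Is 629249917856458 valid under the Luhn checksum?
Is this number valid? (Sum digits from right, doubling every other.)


Luhn sum = 82
82 mod 10 = 2

Invalid (Luhn sum mod 10 = 2)


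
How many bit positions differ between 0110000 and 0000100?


XOR: 0110100
Count of 1s: 3

3


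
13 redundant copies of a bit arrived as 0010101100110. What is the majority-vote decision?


Ones: 6 out of 13
Threshold: 7

0 (6/13 voted 1)


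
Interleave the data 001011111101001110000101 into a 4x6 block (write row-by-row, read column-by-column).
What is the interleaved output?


Matrix:
  001011
  111101
  001110
  000101
Read columns: 010001001110011110101101

010001001110011110101101


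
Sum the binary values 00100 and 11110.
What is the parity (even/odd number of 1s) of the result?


00100 = 4
11110 = 30
Sum = 34 = 100010
1s count = 2

even parity (2 ones in 100010)


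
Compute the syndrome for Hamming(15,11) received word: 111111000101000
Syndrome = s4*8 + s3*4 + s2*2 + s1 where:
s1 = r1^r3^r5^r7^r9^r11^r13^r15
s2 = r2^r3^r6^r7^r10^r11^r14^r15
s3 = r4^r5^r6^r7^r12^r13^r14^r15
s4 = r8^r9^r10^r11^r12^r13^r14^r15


s1=1, s2=0, s3=0, s4=0

Syndrome = 1 (error at position 1)


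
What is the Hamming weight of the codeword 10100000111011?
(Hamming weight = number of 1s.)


Counting 1s in 10100000111011

7


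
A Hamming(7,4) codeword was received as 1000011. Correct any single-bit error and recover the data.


Syndrome = 0: no error detected

Data: 0011 (no errors)


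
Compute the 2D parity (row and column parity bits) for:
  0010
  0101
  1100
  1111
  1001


Row parities: 10000
Column parities: 1101

Row P: 10000, Col P: 1101, Corner: 1


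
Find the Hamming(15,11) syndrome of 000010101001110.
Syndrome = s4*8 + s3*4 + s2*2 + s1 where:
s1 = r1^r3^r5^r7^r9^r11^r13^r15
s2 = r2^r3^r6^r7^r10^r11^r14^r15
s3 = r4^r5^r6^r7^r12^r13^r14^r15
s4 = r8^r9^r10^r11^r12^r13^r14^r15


s1=0, s2=0, s3=1, s4=0

Syndrome = 4 (error at position 4)


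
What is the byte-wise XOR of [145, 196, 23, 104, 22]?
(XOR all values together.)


XOR chain: 145 ^ 196 ^ 23 ^ 104 ^ 22 = 60

60


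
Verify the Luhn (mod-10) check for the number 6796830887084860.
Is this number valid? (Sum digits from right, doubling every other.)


Luhn sum = 84
84 mod 10 = 4

Invalid (Luhn sum mod 10 = 4)


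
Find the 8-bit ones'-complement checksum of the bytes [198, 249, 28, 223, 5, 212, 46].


Sum = 961 mod 256 = 193
Complement = 62

62


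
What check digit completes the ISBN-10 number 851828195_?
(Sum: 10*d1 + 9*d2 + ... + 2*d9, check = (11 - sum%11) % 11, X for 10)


Weighted sum: 282
282 mod 11 = 7

Check digit: 4


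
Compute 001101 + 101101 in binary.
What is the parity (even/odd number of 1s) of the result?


001101 = 13
101101 = 45
Sum = 58 = 111010
1s count = 4

even parity (4 ones in 111010)


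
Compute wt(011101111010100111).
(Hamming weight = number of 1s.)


Counting 1s in 011101111010100111

12


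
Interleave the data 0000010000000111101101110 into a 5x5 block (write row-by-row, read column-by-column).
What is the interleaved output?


Matrix:
  00000
  10000
  00011
  11011
  01110
Read columns: 0101000011000010011100110

0101000011000010011100110


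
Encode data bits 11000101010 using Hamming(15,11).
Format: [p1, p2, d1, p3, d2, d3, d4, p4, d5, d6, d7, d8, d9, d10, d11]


Parity bits: p1=0, p2=1, p3=1, p4=1

011110010101010


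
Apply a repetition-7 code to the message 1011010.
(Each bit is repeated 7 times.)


Each bit -> 7 copies

1111111000000011111111111111000000011111110000000


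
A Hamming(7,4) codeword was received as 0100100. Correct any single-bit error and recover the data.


Syndrome = 7: error at position 7

Data: 0101 (corrected bit 7)


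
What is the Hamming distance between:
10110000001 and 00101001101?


XOR: 10011001100
Count of 1s: 5

5


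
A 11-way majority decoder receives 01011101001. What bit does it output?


Ones: 6 out of 11
Threshold: 6

1 (6/11 voted 1)


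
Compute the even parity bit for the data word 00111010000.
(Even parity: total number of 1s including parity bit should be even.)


Number of 1s in data: 4
Parity bit: 0

0


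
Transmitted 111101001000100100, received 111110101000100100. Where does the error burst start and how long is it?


XOR: 000011100000000000

Burst at position 4, length 3


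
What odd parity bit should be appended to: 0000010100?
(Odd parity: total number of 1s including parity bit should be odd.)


Number of 1s in data: 2
Parity bit: 1

1


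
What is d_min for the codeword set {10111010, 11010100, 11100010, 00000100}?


Comparing all pairs, minimum distance: 3
Can detect 2 errors, correct 1 errors

3


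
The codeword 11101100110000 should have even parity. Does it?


Number of 1s: 7

No, parity error (7 ones)


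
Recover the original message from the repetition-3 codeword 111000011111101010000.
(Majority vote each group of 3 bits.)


Groups: 111, 000, 011, 111, 101, 010, 000
Majority votes: 1011100

1011100


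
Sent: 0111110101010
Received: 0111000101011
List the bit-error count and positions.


XOR: 0000110000001

3 error(s) at position(s): 4, 5, 12


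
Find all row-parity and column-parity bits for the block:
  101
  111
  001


Row parities: 011
Column parities: 011

Row P: 011, Col P: 011, Corner: 0


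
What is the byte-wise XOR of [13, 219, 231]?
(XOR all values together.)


XOR chain: 13 ^ 219 ^ 231 = 49

49


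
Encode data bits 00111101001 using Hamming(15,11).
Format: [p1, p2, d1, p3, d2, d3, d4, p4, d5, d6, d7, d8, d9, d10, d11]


Parity bits: p1=1, p2=0, p3=0, p4=0

100001101101001


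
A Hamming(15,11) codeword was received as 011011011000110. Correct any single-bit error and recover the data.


Syndrome = 0: no error detected

Data: 11101000110 (no errors)


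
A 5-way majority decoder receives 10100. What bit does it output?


Ones: 2 out of 5
Threshold: 3

0 (2/5 voted 1)


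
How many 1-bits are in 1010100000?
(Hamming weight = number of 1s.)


Counting 1s in 1010100000

3


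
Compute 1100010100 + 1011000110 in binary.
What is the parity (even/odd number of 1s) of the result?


1100010100 = 788
1011000110 = 710
Sum = 1498 = 10111011010
1s count = 7

odd parity (7 ones in 10111011010)


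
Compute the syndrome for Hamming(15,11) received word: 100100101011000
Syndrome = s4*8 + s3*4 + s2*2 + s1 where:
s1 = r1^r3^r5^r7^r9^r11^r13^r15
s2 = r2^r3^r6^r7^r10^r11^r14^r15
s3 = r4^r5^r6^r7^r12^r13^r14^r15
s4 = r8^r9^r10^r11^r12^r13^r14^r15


s1=0, s2=0, s3=1, s4=1

Syndrome = 12 (error at position 12)


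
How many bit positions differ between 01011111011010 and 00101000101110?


XOR: 01110111110100
Count of 1s: 9

9


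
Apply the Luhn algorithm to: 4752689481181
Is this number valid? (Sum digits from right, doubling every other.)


Luhn sum = 67
67 mod 10 = 7

Invalid (Luhn sum mod 10 = 7)


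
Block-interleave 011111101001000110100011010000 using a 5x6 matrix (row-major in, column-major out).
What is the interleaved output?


Matrix:
  011111
  101001
  000110
  100011
  010000
Read columns: 010101000111000101001011011010

010101000111000101001011011010


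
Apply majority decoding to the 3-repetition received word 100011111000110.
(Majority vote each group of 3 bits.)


Groups: 100, 011, 111, 000, 110
Majority votes: 01101

01101


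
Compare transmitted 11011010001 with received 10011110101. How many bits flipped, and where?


XOR: 01000100100

3 error(s) at position(s): 1, 5, 8


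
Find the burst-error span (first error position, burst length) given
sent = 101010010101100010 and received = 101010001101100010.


XOR: 000000011000000000

Burst at position 7, length 2


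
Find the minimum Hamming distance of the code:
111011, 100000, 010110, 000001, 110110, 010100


Comparing all pairs, minimum distance: 1
Can detect 0 errors, correct 0 errors

1


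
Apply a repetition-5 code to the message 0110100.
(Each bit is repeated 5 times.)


Each bit -> 5 copies

00000111111111100000111110000000000


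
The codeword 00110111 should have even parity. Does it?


Number of 1s: 5

No, parity error (5 ones)


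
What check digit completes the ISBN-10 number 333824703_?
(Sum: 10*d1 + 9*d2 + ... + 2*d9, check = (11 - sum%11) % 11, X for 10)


Weighted sum: 203
203 mod 11 = 5

Check digit: 6


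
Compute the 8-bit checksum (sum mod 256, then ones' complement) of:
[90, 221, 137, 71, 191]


Sum = 710 mod 256 = 198
Complement = 57

57


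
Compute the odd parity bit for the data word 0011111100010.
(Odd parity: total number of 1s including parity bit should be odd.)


Number of 1s in data: 7
Parity bit: 0

0


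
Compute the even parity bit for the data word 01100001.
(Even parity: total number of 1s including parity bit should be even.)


Number of 1s in data: 3
Parity bit: 1

1


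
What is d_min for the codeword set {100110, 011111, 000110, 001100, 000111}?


Comparing all pairs, minimum distance: 1
Can detect 0 errors, correct 0 errors

1


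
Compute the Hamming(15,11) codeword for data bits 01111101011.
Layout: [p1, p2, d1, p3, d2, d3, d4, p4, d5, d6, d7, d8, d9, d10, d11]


Parity bits: p1=0, p2=1, p3=0, p4=1

010011111101011


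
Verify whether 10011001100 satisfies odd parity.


Number of 1s: 5

Yes, parity is correct (5 ones)


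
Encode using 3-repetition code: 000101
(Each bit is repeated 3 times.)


Each bit -> 3 copies

000000000111000111


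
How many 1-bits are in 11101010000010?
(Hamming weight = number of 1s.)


Counting 1s in 11101010000010

6


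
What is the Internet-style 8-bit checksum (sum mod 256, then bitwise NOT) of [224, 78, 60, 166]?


Sum = 528 mod 256 = 16
Complement = 239

239


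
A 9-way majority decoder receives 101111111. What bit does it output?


Ones: 8 out of 9
Threshold: 5

1 (8/9 voted 1)


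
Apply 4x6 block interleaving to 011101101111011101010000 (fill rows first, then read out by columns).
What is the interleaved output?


Matrix:
  011101
  101111
  011101
  010000
Read columns: 010010111110111001001110

010010111110111001001110


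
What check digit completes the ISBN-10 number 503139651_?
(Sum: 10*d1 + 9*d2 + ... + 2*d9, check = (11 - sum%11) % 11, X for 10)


Weighted sum: 185
185 mod 11 = 9

Check digit: 2


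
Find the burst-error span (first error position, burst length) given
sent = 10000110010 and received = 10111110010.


XOR: 00111000000

Burst at position 2, length 3


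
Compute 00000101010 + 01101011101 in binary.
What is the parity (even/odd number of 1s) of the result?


00000101010 = 42
01101011101 = 861
Sum = 903 = 1110000111
1s count = 6

even parity (6 ones in 1110000111)


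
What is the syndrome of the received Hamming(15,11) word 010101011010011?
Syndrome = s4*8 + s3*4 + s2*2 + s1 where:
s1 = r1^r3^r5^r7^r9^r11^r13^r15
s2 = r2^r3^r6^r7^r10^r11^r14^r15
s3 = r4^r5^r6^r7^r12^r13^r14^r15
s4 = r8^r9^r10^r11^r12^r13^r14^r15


s1=1, s2=1, s3=0, s4=1

Syndrome = 11 (error at position 11)


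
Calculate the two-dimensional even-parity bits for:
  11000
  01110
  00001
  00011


Row parities: 0110
Column parities: 10100

Row P: 0110, Col P: 10100, Corner: 0


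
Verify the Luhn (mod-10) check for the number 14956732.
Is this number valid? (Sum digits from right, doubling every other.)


Luhn sum = 38
38 mod 10 = 8

Invalid (Luhn sum mod 10 = 8)


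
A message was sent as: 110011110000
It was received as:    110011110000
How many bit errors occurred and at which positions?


XOR: 000000000000

0 errors (received matches sent)


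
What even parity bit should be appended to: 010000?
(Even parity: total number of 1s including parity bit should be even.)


Number of 1s in data: 1
Parity bit: 1

1


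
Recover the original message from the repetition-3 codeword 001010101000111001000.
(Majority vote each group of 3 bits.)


Groups: 001, 010, 101, 000, 111, 001, 000
Majority votes: 0010100

0010100


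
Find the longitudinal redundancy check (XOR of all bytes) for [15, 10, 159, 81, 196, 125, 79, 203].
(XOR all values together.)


XOR chain: 15 ^ 10 ^ 159 ^ 81 ^ 196 ^ 125 ^ 79 ^ 203 = 246

246


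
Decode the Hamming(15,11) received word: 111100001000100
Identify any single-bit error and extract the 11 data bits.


Syndrome = 0: no error detected

Data: 10001000100 (no errors)


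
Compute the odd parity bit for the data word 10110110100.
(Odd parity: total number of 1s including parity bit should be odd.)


Number of 1s in data: 6
Parity bit: 1

1


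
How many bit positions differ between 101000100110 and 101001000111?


XOR: 000001100001
Count of 1s: 3

3


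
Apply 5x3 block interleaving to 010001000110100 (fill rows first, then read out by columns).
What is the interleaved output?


Matrix:
  010
  001
  000
  110
  100
Read columns: 000111001001000

000111001001000


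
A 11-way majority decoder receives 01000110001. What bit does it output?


Ones: 4 out of 11
Threshold: 6

0 (4/11 voted 1)


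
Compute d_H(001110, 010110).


XOR: 011000
Count of 1s: 2

2


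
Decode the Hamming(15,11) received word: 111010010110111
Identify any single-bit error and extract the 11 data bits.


Syndrome = 0: no error detected

Data: 11000110111 (no errors)


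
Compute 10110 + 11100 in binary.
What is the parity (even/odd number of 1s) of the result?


10110 = 22
11100 = 28
Sum = 50 = 110010
1s count = 3

odd parity (3 ones in 110010)


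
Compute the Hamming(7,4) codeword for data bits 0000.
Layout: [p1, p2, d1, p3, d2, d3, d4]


Parity bits: p1=0, p2=0, p3=0

0000000


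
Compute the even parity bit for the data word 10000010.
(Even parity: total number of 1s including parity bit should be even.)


Number of 1s in data: 2
Parity bit: 0

0


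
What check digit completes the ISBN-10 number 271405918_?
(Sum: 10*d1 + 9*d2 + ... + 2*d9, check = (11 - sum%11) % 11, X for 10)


Weighted sum: 199
199 mod 11 = 1

Check digit: X


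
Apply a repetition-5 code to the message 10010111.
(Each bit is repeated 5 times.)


Each bit -> 5 copies

1111100000000001111100000111111111111111


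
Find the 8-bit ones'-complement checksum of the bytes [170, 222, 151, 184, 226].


Sum = 953 mod 256 = 185
Complement = 70

70


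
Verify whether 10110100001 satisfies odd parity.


Number of 1s: 5

Yes, parity is correct (5 ones)


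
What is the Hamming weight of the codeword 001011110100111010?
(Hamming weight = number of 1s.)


Counting 1s in 001011110100111010

10


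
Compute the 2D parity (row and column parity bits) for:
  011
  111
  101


Row parities: 010
Column parities: 001

Row P: 010, Col P: 001, Corner: 1


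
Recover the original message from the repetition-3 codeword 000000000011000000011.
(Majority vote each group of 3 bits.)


Groups: 000, 000, 000, 011, 000, 000, 011
Majority votes: 0001001

0001001


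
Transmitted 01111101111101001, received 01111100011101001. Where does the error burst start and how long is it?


XOR: 00000001100000000

Burst at position 7, length 2


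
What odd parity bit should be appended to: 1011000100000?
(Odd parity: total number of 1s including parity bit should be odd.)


Number of 1s in data: 4
Parity bit: 1

1


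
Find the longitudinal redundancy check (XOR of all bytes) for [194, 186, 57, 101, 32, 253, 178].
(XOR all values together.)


XOR chain: 194 ^ 186 ^ 57 ^ 101 ^ 32 ^ 253 ^ 178 = 75

75


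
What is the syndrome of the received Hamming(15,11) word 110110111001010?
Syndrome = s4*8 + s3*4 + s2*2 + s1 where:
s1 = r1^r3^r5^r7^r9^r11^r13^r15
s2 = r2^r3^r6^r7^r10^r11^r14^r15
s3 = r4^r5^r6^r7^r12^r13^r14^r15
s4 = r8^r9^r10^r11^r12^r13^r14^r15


s1=0, s2=1, s3=1, s4=0

Syndrome = 6 (error at position 6)


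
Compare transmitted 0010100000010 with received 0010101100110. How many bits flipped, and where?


XOR: 0000001100100

3 error(s) at position(s): 6, 7, 10


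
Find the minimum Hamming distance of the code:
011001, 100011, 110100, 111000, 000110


Comparing all pairs, minimum distance: 2
Can detect 1 errors, correct 0 errors

2


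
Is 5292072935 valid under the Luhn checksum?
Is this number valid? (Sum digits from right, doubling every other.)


Luhn sum = 45
45 mod 10 = 5

Invalid (Luhn sum mod 10 = 5)


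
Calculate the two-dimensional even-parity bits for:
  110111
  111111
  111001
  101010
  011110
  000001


Row parities: 100101
Column parities: 000100

Row P: 100101, Col P: 000100, Corner: 1


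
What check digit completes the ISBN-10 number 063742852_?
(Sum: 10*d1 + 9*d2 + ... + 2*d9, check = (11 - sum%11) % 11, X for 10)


Weighted sum: 212
212 mod 11 = 3

Check digit: 8


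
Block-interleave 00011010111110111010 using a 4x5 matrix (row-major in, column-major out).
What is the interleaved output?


Matrix:
  00011
  01011
  11101
  11010
Read columns: 00110111001011011110

00110111001011011110


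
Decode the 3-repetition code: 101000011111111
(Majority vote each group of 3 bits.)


Groups: 101, 000, 011, 111, 111
Majority votes: 10111

10111


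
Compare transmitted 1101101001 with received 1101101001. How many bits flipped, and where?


XOR: 0000000000

0 errors (received matches sent)


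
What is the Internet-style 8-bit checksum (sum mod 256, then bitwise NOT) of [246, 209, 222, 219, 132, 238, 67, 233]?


Sum = 1566 mod 256 = 30
Complement = 225

225


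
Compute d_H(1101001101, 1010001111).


XOR: 0111000010
Count of 1s: 4

4


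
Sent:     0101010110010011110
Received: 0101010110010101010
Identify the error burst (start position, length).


XOR: 0000000000000110100

Burst at position 13, length 4


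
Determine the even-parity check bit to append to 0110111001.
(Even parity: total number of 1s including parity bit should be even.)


Number of 1s in data: 6
Parity bit: 0

0


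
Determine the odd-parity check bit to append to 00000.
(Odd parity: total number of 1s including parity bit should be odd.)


Number of 1s in data: 0
Parity bit: 1

1


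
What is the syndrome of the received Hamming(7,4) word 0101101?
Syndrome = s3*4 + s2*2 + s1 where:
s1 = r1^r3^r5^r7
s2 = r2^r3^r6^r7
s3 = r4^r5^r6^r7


s1=0, s2=0, s3=1

Syndrome = 4 (error at position 4)


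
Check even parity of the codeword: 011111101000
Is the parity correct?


Number of 1s: 7

No, parity error (7 ones)


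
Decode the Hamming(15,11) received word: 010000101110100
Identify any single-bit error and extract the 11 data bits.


Syndrome = 0: no error detected

Data: 00011110100 (no errors)


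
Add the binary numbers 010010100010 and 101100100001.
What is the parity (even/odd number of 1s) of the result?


010010100010 = 1186
101100100001 = 2849
Sum = 4035 = 111111000011
1s count = 8

even parity (8 ones in 111111000011)


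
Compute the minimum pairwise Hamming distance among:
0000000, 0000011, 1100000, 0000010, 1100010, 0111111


Comparing all pairs, minimum distance: 1
Can detect 0 errors, correct 0 errors

1


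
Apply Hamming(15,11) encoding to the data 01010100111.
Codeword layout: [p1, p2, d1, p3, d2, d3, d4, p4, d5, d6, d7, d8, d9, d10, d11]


Parity bits: p1=0, p2=0, p3=1, p4=0

000110100100111


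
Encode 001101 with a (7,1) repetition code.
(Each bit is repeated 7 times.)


Each bit -> 7 copies

000000000000001111111111111100000001111111


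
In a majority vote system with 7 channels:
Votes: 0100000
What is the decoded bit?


Ones: 1 out of 7
Threshold: 4

0 (1/7 voted 1)


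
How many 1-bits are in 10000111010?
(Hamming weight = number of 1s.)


Counting 1s in 10000111010

5


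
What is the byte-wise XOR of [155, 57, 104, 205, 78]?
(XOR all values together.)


XOR chain: 155 ^ 57 ^ 104 ^ 205 ^ 78 = 73

73


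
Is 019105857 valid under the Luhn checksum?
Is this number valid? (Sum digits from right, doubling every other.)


Luhn sum = 30
30 mod 10 = 0

Valid (Luhn sum mod 10 = 0)


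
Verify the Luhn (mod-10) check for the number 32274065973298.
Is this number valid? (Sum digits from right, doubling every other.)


Luhn sum = 76
76 mod 10 = 6

Invalid (Luhn sum mod 10 = 6)


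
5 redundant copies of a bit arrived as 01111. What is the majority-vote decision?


Ones: 4 out of 5
Threshold: 3

1 (4/5 voted 1)


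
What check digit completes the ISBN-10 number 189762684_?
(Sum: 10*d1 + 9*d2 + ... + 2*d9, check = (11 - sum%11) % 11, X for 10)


Weighted sum: 305
305 mod 11 = 8

Check digit: 3


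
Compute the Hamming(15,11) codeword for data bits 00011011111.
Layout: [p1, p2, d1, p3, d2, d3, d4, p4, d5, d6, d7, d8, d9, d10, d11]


Parity bits: p1=1, p2=0, p3=1, p4=0

100100101011111


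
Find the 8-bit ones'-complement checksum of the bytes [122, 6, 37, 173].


Sum = 338 mod 256 = 82
Complement = 173

173


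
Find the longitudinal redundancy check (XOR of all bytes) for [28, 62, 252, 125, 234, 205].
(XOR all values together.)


XOR chain: 28 ^ 62 ^ 252 ^ 125 ^ 234 ^ 205 = 132

132


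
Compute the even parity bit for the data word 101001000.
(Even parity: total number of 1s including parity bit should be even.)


Number of 1s in data: 3
Parity bit: 1

1


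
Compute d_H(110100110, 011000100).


XOR: 101100010
Count of 1s: 4

4


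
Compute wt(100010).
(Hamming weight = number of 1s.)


Counting 1s in 100010

2


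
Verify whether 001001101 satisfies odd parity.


Number of 1s: 4

No, parity error (4 ones)


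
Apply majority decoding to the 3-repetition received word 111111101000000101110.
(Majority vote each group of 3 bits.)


Groups: 111, 111, 101, 000, 000, 101, 110
Majority votes: 1110011

1110011


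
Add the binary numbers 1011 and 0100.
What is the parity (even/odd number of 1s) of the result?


1011 = 11
0100 = 4
Sum = 15 = 1111
1s count = 4

even parity (4 ones in 1111)


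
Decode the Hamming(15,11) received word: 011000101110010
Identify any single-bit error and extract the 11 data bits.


Syndrome = 0: no error detected

Data: 10011110010 (no errors)


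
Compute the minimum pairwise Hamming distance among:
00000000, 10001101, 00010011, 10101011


Comparing all pairs, minimum distance: 3
Can detect 2 errors, correct 1 errors

3


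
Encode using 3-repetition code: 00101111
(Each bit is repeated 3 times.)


Each bit -> 3 copies

000000111000111111111111


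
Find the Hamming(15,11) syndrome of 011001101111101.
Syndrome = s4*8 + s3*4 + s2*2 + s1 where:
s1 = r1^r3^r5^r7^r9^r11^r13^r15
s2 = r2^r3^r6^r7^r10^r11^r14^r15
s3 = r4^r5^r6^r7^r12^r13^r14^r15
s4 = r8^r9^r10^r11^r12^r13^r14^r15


s1=0, s2=1, s3=1, s4=0

Syndrome = 6 (error at position 6)


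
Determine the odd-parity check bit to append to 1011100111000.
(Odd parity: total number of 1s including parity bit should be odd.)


Number of 1s in data: 7
Parity bit: 0

0


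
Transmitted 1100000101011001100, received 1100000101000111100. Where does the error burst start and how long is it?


XOR: 0000000000011110000

Burst at position 11, length 4


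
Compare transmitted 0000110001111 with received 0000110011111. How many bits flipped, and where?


XOR: 0000000010000

1 error(s) at position(s): 8


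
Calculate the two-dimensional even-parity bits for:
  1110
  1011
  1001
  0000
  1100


Row parities: 11000
Column parities: 0000

Row P: 11000, Col P: 0000, Corner: 0


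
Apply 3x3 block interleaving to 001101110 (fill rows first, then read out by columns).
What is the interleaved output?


Matrix:
  001
  101
  110
Read columns: 011001110

011001110


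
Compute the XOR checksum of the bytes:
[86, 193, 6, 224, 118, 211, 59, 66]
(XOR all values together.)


XOR chain: 86 ^ 193 ^ 6 ^ 224 ^ 118 ^ 211 ^ 59 ^ 66 = 173

173


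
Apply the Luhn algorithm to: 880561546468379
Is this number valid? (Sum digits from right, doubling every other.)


Luhn sum = 81
81 mod 10 = 1

Invalid (Luhn sum mod 10 = 1)


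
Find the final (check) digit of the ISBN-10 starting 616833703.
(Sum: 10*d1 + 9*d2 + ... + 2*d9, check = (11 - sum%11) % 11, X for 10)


Weighted sum: 240
240 mod 11 = 9

Check digit: 2


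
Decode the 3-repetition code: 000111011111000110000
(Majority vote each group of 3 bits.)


Groups: 000, 111, 011, 111, 000, 110, 000
Majority votes: 0111010

0111010


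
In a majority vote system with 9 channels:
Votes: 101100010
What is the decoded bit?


Ones: 4 out of 9
Threshold: 5

0 (4/9 voted 1)


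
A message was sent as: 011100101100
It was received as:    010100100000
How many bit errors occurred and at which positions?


XOR: 001000001100

3 error(s) at position(s): 2, 8, 9


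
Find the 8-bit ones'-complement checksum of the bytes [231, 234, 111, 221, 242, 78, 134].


Sum = 1251 mod 256 = 227
Complement = 28

28


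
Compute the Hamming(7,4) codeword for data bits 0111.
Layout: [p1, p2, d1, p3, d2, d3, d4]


Parity bits: p1=0, p2=0, p3=1

0001111


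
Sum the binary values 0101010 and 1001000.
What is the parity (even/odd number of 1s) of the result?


0101010 = 42
1001000 = 72
Sum = 114 = 1110010
1s count = 4

even parity (4 ones in 1110010)


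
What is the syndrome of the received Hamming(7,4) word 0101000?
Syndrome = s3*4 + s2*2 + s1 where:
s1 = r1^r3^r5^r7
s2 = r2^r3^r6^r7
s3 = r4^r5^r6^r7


s1=0, s2=1, s3=1

Syndrome = 6 (error at position 6)


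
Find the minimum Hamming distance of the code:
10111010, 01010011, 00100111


Comparing all pairs, minimum distance: 4
Can detect 3 errors, correct 1 errors

4


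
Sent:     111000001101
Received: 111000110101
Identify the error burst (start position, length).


XOR: 000000111000

Burst at position 6, length 3


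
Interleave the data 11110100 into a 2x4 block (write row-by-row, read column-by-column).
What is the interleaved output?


Matrix:
  1111
  0100
Read columns: 10111010

10111010


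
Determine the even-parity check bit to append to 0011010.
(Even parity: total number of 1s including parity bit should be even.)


Number of 1s in data: 3
Parity bit: 1

1


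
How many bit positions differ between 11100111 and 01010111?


XOR: 10110000
Count of 1s: 3

3


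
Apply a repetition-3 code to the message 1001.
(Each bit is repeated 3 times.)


Each bit -> 3 copies

111000000111


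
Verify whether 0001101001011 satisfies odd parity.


Number of 1s: 6

No, parity error (6 ones)


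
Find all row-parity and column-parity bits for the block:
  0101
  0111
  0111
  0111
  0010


Row parities: 01111
Column parities: 0000

Row P: 01111, Col P: 0000, Corner: 0


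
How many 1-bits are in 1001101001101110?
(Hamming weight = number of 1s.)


Counting 1s in 1001101001101110

9


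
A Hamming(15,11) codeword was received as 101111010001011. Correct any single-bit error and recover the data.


Syndrome = 0: no error detected

Data: 11100001011 (no errors)


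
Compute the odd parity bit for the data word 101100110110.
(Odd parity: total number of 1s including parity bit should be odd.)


Number of 1s in data: 7
Parity bit: 0

0


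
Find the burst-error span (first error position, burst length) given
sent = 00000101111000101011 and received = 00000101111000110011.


XOR: 00000000000000011000

Burst at position 15, length 2


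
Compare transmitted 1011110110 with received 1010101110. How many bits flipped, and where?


XOR: 0001011000

3 error(s) at position(s): 3, 5, 6


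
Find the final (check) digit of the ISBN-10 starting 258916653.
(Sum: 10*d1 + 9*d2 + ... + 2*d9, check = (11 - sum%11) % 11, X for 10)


Weighted sum: 273
273 mod 11 = 9

Check digit: 2


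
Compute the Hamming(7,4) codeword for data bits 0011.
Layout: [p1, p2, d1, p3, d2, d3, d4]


Parity bits: p1=1, p2=0, p3=0

1000011


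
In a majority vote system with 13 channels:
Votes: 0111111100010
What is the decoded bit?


Ones: 8 out of 13
Threshold: 7

1 (8/13 voted 1)
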